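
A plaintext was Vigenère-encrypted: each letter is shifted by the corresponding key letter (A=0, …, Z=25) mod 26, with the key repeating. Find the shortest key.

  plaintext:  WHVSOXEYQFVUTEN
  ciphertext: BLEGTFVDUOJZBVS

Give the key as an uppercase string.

  i= 0: B-W =  5 → F
  i= 1: L-H =  4 → E
  i= 2: E-V =  9 → J
  i= 3: G-S = 14 → O
  i= 4: T-O =  5 → F
  i= 5: F-X =  8 → I
  i= 6: V-E = 17 → R
  i= 7: D-Y =  5 → F
  i= 8: U-Q =  4 → E
  i= 9: O-F =  9 → J
  i=10: J-V = 14 → O
  i=11: Z-U =  5 → F
  i=12: B-T =  8 → I
  i=13: V-E = 17 → R
  i=14: S-N =  5 → F
  shifts repeat with period 7: FEJOFIR

FEJOFIR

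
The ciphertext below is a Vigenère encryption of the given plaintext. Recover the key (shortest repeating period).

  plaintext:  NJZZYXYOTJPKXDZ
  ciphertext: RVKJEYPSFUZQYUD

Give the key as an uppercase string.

  i= 0: R-N =  4 → E
  i= 1: V-J = 12 → M
  i= 2: K-Z = 11 → L
  i= 3: J-Z = 10 → K
  i= 4: E-Y =  6 → G
  i= 5: Y-X =  1 → B
  i= 6: P-Y = 17 → R
  i= 7: S-O =  4 → E
  i= 8: F-T = 12 → M
  i= 9: U-J = 11 → L
  i=10: Z-P = 10 → K
  i=11: Q-K =  6 → G
  i=12: Y-X =  1 → B
  i=13: U-D = 17 → R
  i=14: D-Z =  4 → E
  shifts repeat with period 7: EMLKGBR

EMLKGBR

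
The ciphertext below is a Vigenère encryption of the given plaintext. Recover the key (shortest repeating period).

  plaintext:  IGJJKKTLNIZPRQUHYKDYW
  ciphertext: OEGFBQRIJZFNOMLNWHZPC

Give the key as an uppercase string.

GYXWR

  i= 0: O-I =  6 → G
  i= 1: E-G = 24 → Y
  i= 2: G-J = 23 → X
  i= 3: F-J = 22 → W
  i= 4: B-K = 17 → R
  i= 5: Q-K =  6 → G
  i= 6: R-T = 24 → Y
  i= 7: I-L = 23 → X
  i= 8: J-N = 22 → W
  i= 9: Z-I = 17 → R
  i=10: F-Z =  6 → G
  i=11: N-P = 24 → Y
  i=12: O-R = 23 → X
  i=13: M-Q = 22 → W
  i=14: L-U = 17 → R
  i=15: N-H =  6 → G
  i=16: W-Y = 24 → Y
  i=17: H-K = 23 → X
  i=18: Z-D = 22 → W
  i=19: P-Y = 17 → R
  i=20: C-W =  6 → G
  shifts repeat with period 5: GYXWR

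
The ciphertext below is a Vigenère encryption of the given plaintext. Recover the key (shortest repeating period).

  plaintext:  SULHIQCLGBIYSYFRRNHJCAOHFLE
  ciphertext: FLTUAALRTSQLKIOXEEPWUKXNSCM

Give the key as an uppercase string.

NRINSKJG

  i= 0: F-S = 13 → N
  i= 1: L-U = 17 → R
  i= 2: T-L =  8 → I
  i= 3: U-H = 13 → N
  i= 4: A-I = 18 → S
  i= 5: A-Q = 10 → K
  i= 6: L-C =  9 → J
  i= 7: R-L =  6 → G
  i= 8: T-G = 13 → N
  i= 9: S-B = 17 → R
  i=10: Q-I =  8 → I
  i=11: L-Y = 13 → N
  i=12: K-S = 18 → S
  i=13: I-Y = 10 → K
  i=14: O-F =  9 → J
  i=15: X-R =  6 → G
  i=16: E-R = 13 → N
  i=17: E-N = 17 → R
  i=18: P-H =  8 → I
  i=19: W-J = 13 → N
  i=20: U-C = 18 → S
  i=21: K-A = 10 → K
  i=22: X-O =  9 → J
  i=23: N-H =  6 → G
  i=24: S-F = 13 → N
  i=25: C-L = 17 → R
  i=26: M-E =  8 → I
  shifts repeat with period 8: NRINSKJG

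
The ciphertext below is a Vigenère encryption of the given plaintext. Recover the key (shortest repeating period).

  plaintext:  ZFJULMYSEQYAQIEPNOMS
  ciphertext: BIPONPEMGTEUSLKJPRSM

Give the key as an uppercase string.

  i= 0: B-Z =  2 → C
  i= 1: I-F =  3 → D
  i= 2: P-J =  6 → G
  i= 3: O-U = 20 → U
  i= 4: N-L =  2 → C
  i= 5: P-M =  3 → D
  i= 6: E-Y =  6 → G
  i= 7: M-S = 20 → U
  i= 8: G-E =  2 → C
  i= 9: T-Q =  3 → D
  i=10: E-Y =  6 → G
  i=11: U-A = 20 → U
  i=12: S-Q =  2 → C
  i=13: L-I =  3 → D
  i=14: K-E =  6 → G
  i=15: J-P = 20 → U
  i=16: P-N =  2 → C
  i=17: R-O =  3 → D
  i=18: S-M =  6 → G
  i=19: M-S = 20 → U
  shifts repeat with period 4: CDGU

CDGU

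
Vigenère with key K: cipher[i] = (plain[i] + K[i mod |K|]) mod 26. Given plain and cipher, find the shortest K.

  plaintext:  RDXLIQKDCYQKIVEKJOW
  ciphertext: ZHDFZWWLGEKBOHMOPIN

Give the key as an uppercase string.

IEGURGM

  i= 0: Z-R =  8 → I
  i= 1: H-D =  4 → E
  i= 2: D-X =  6 → G
  i= 3: F-L = 20 → U
  i= 4: Z-I = 17 → R
  i= 5: W-Q =  6 → G
  i= 6: W-K = 12 → M
  i= 7: L-D =  8 → I
  i= 8: G-C =  4 → E
  i= 9: E-Y =  6 → G
  i=10: K-Q = 20 → U
  i=11: B-K = 17 → R
  i=12: O-I =  6 → G
  i=13: H-V = 12 → M
  i=14: M-E =  8 → I
  i=15: O-K =  4 → E
  i=16: P-J =  6 → G
  i=17: I-O = 20 → U
  i=18: N-W = 17 → R
  shifts repeat with period 7: IEGURGM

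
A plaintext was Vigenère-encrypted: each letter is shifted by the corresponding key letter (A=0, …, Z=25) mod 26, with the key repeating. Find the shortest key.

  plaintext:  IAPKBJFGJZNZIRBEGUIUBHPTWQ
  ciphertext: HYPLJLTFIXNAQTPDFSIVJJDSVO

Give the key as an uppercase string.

ZYABICOZ

  i= 0: H-I = 25 → Z
  i= 1: Y-A = 24 → Y
  i= 2: P-P =  0 → A
  i= 3: L-K =  1 → B
  i= 4: J-B =  8 → I
  i= 5: L-J =  2 → C
  i= 6: T-F = 14 → O
  i= 7: F-G = 25 → Z
  i= 8: I-J = 25 → Z
  i= 9: X-Z = 24 → Y
  i=10: N-N =  0 → A
  i=11: A-Z =  1 → B
  i=12: Q-I =  8 → I
  i=13: T-R =  2 → C
  i=14: P-B = 14 → O
  i=15: D-E = 25 → Z
  i=16: F-G = 25 → Z
  i=17: S-U = 24 → Y
  i=18: I-I =  0 → A
  i=19: V-U =  1 → B
  i=20: J-B =  8 → I
  i=21: J-H =  2 → C
  i=22: D-P = 14 → O
  i=23: S-T = 25 → Z
  i=24: V-W = 25 → Z
  i=25: O-Q = 24 → Y
  shifts repeat with period 8: ZYABICOZ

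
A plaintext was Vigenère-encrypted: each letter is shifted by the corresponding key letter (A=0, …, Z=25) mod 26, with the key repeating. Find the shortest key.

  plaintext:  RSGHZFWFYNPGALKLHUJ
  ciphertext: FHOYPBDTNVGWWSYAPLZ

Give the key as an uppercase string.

OPIRQWH

  i= 0: F-R = 14 → O
  i= 1: H-S = 15 → P
  i= 2: O-G =  8 → I
  i= 3: Y-H = 17 → R
  i= 4: P-Z = 16 → Q
  i= 5: B-F = 22 → W
  i= 6: D-W =  7 → H
  i= 7: T-F = 14 → O
  i= 8: N-Y = 15 → P
  i= 9: V-N =  8 → I
  i=10: G-P = 17 → R
  i=11: W-G = 16 → Q
  i=12: W-A = 22 → W
  i=13: S-L =  7 → H
  i=14: Y-K = 14 → O
  i=15: A-L = 15 → P
  i=16: P-H =  8 → I
  i=17: L-U = 17 → R
  i=18: Z-J = 16 → Q
  shifts repeat with period 7: OPIRQWH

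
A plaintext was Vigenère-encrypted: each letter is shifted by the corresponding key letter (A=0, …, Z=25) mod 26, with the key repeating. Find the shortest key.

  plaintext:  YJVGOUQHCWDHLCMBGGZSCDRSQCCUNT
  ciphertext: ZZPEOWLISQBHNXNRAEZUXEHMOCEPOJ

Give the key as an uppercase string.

BQUYACV

  i= 0: Z-Y =  1 → B
  i= 1: Z-J = 16 → Q
  i= 2: P-V = 20 → U
  i= 3: E-G = 24 → Y
  i= 4: O-O =  0 → A
  i= 5: W-U =  2 → C
  i= 6: L-Q = 21 → V
  i= 7: I-H =  1 → B
  i= 8: S-C = 16 → Q
  i= 9: Q-W = 20 → U
  i=10: B-D = 24 → Y
  i=11: H-H =  0 → A
  i=12: N-L =  2 → C
  i=13: X-C = 21 → V
  i=14: N-M =  1 → B
  i=15: R-B = 16 → Q
  i=16: A-G = 20 → U
  i=17: E-G = 24 → Y
  i=18: Z-Z =  0 → A
  i=19: U-S =  2 → C
  i=20: X-C = 21 → V
  i=21: E-D =  1 → B
  i=22: H-R = 16 → Q
  i=23: M-S = 20 → U
  i=24: O-Q = 24 → Y
  i=25: C-C =  0 → A
  i=26: E-C =  2 → C
  i=27: P-U = 21 → V
  i=28: O-N =  1 → B
  i=29: J-T = 16 → Q
  shifts repeat with period 7: BQUYACV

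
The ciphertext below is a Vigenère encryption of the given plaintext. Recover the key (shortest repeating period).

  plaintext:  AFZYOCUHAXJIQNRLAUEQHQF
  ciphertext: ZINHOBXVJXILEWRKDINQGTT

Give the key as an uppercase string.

ZDOJA

  i= 0: Z-A = 25 → Z
  i= 1: I-F =  3 → D
  i= 2: N-Z = 14 → O
  i= 3: H-Y =  9 → J
  i= 4: O-O =  0 → A
  i= 5: B-C = 25 → Z
  i= 6: X-U =  3 → D
  i= 7: V-H = 14 → O
  i= 8: J-A =  9 → J
  i= 9: X-X =  0 → A
  i=10: I-J = 25 → Z
  i=11: L-I =  3 → D
  i=12: E-Q = 14 → O
  i=13: W-N =  9 → J
  i=14: R-R =  0 → A
  i=15: K-L = 25 → Z
  i=16: D-A =  3 → D
  i=17: I-U = 14 → O
  i=18: N-E =  9 → J
  i=19: Q-Q =  0 → A
  i=20: G-H = 25 → Z
  i=21: T-Q =  3 → D
  i=22: T-F = 14 → O
  shifts repeat with period 5: ZDOJA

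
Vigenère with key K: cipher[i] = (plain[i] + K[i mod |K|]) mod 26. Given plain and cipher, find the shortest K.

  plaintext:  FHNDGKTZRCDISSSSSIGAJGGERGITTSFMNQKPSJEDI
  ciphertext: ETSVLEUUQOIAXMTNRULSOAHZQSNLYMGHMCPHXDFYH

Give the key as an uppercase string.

ZMFSFUBV

  i= 0: E-F = 25 → Z
  i= 1: T-H = 12 → M
  i= 2: S-N =  5 → F
  i= 3: V-D = 18 → S
  i= 4: L-G =  5 → F
  i= 5: E-K = 20 → U
  i= 6: U-T =  1 → B
  i= 7: U-Z = 21 → V
  i= 8: Q-R = 25 → Z
  i= 9: O-C = 12 → M
  i=10: I-D =  5 → F
  i=11: A-I = 18 → S
  i=12: X-S =  5 → F
  i=13: M-S = 20 → U
  i=14: T-S =  1 → B
  i=15: N-S = 21 → V
  i=16: R-S = 25 → Z
  i=17: U-I = 12 → M
  i=18: L-G =  5 → F
  i=19: S-A = 18 → S
  i=20: O-J =  5 → F
  i=21: A-G = 20 → U
  i=22: H-G =  1 → B
  i=23: Z-E = 21 → V
  i=24: Q-R = 25 → Z
  i=25: S-G = 12 → M
  i=26: N-I =  5 → F
  i=27: L-T = 18 → S
  i=28: Y-T =  5 → F
  i=29: M-S = 20 → U
  i=30: G-F =  1 → B
  i=31: H-M = 21 → V
  i=32: M-N = 25 → Z
  i=33: C-Q = 12 → M
  i=34: P-K =  5 → F
  i=35: H-P = 18 → S
  i=36: X-S =  5 → F
  i=37: D-J = 20 → U
  i=38: F-E =  1 → B
  i=39: Y-D = 21 → V
  i=40: H-I = 25 → Z
  shifts repeat with period 8: ZMFSFUBV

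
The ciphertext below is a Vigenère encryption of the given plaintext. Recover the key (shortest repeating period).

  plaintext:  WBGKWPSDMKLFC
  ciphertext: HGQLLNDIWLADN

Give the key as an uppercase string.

LFKBPY

  i= 0: H-W = 11 → L
  i= 1: G-B =  5 → F
  i= 2: Q-G = 10 → K
  i= 3: L-K =  1 → B
  i= 4: L-W = 15 → P
  i= 5: N-P = 24 → Y
  i= 6: D-S = 11 → L
  i= 7: I-D =  5 → F
  i= 8: W-M = 10 → K
  i= 9: L-K =  1 → B
  i=10: A-L = 15 → P
  i=11: D-F = 24 → Y
  i=12: N-C = 11 → L
  shifts repeat with period 6: LFKBPY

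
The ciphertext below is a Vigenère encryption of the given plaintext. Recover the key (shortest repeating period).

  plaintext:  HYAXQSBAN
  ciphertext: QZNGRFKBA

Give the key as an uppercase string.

  i= 0: Q-H =  9 → J
  i= 1: Z-Y =  1 → B
  i= 2: N-A = 13 → N
  i= 3: G-X =  9 → J
  i= 4: R-Q =  1 → B
  i= 5: F-S = 13 → N
  i= 6: K-B =  9 → J
  i= 7: B-A =  1 → B
  i= 8: A-N = 13 → N
  shifts repeat with period 3: JBN

JBN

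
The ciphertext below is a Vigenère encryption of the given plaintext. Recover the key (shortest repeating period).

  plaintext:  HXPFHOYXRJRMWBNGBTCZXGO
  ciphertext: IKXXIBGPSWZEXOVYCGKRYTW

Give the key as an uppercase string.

  i= 0: I-H =  1 → B
  i= 1: K-X = 13 → N
  i= 2: X-P =  8 → I
  i= 3: X-F = 18 → S
  i= 4: I-H =  1 → B
  i= 5: B-O = 13 → N
  i= 6: G-Y =  8 → I
  i= 7: P-X = 18 → S
  i= 8: S-R =  1 → B
  i= 9: W-J = 13 → N
  i=10: Z-R =  8 → I
  i=11: E-M = 18 → S
  i=12: X-W =  1 → B
  i=13: O-B = 13 → N
  i=14: V-N =  8 → I
  i=15: Y-G = 18 → S
  i=16: C-B =  1 → B
  i=17: G-T = 13 → N
  i=18: K-C =  8 → I
  i=19: R-Z = 18 → S
  i=20: Y-X =  1 → B
  i=21: T-G = 13 → N
  i=22: W-O =  8 → I
  shifts repeat with period 4: BNIS

BNIS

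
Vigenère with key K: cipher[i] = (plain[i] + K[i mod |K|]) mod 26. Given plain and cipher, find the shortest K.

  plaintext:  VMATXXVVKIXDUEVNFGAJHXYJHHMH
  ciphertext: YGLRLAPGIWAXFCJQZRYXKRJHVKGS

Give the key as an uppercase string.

DULYO

  i= 0: Y-V =  3 → D
  i= 1: G-M = 20 → U
  i= 2: L-A = 11 → L
  i= 3: R-T = 24 → Y
  i= 4: L-X = 14 → O
  i= 5: A-X =  3 → D
  i= 6: P-V = 20 → U
  i= 7: G-V = 11 → L
  i= 8: I-K = 24 → Y
  i= 9: W-I = 14 → O
  i=10: A-X =  3 → D
  i=11: X-D = 20 → U
  i=12: F-U = 11 → L
  i=13: C-E = 24 → Y
  i=14: J-V = 14 → O
  i=15: Q-N =  3 → D
  i=16: Z-F = 20 → U
  i=17: R-G = 11 → L
  i=18: Y-A = 24 → Y
  i=19: X-J = 14 → O
  i=20: K-H =  3 → D
  i=21: R-X = 20 → U
  i=22: J-Y = 11 → L
  i=23: H-J = 24 → Y
  i=24: V-H = 14 → O
  i=25: K-H =  3 → D
  i=26: G-M = 20 → U
  i=27: S-H = 11 → L
  shifts repeat with period 5: DULYO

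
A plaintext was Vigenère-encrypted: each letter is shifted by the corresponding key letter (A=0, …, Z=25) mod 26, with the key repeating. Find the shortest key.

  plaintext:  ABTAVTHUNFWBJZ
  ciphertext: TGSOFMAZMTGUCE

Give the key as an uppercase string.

TFZOKT

  i= 0: T-A = 19 → T
  i= 1: G-B =  5 → F
  i= 2: S-T = 25 → Z
  i= 3: O-A = 14 → O
  i= 4: F-V = 10 → K
  i= 5: M-T = 19 → T
  i= 6: A-H = 19 → T
  i= 7: Z-U =  5 → F
  i= 8: M-N = 25 → Z
  i= 9: T-F = 14 → O
  i=10: G-W = 10 → K
  i=11: U-B = 19 → T
  i=12: C-J = 19 → T
  i=13: E-Z =  5 → F
  shifts repeat with period 6: TFZOKT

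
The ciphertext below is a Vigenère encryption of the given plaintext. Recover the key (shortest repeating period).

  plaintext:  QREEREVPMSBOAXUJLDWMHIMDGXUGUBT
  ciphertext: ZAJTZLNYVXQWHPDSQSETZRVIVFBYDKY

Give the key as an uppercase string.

JJFPIHS

  i= 0: Z-Q =  9 → J
  i= 1: A-R =  9 → J
  i= 2: J-E =  5 → F
  i= 3: T-E = 15 → P
  i= 4: Z-R =  8 → I
  i= 5: L-E =  7 → H
  i= 6: N-V = 18 → S
  i= 7: Y-P =  9 → J
  i= 8: V-M =  9 → J
  i= 9: X-S =  5 → F
  i=10: Q-B = 15 → P
  i=11: W-O =  8 → I
  i=12: H-A =  7 → H
  i=13: P-X = 18 → S
  i=14: D-U =  9 → J
  i=15: S-J =  9 → J
  i=16: Q-L =  5 → F
  i=17: S-D = 15 → P
  i=18: E-W =  8 → I
  i=19: T-M =  7 → H
  i=20: Z-H = 18 → S
  i=21: R-I =  9 → J
  i=22: V-M =  9 → J
  i=23: I-D =  5 → F
  i=24: V-G = 15 → P
  i=25: F-X =  8 → I
  i=26: B-U =  7 → H
  i=27: Y-G = 18 → S
  i=28: D-U =  9 → J
  i=29: K-B =  9 → J
  i=30: Y-T =  5 → F
  shifts repeat with period 7: JJFPIHS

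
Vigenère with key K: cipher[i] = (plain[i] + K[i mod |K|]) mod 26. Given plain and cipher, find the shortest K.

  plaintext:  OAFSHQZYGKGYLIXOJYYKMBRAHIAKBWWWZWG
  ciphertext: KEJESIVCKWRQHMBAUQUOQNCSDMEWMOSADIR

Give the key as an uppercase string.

WEEMLS

  i= 0: K-O = 22 → W
  i= 1: E-A =  4 → E
  i= 2: J-F =  4 → E
  i= 3: E-S = 12 → M
  i= 4: S-H = 11 → L
  i= 5: I-Q = 18 → S
  i= 6: V-Z = 22 → W
  i= 7: C-Y =  4 → E
  i= 8: K-G =  4 → E
  i= 9: W-K = 12 → M
  i=10: R-G = 11 → L
  i=11: Q-Y = 18 → S
  i=12: H-L = 22 → W
  i=13: M-I =  4 → E
  i=14: B-X =  4 → E
  i=15: A-O = 12 → M
  i=16: U-J = 11 → L
  i=17: Q-Y = 18 → S
  i=18: U-Y = 22 → W
  i=19: O-K =  4 → E
  i=20: Q-M =  4 → E
  i=21: N-B = 12 → M
  i=22: C-R = 11 → L
  i=23: S-A = 18 → S
  i=24: D-H = 22 → W
  i=25: M-I =  4 → E
  i=26: E-A =  4 → E
  i=27: W-K = 12 → M
  i=28: M-B = 11 → L
  i=29: O-W = 18 → S
  i=30: S-W = 22 → W
  i=31: A-W =  4 → E
  i=32: D-Z =  4 → E
  i=33: I-W = 12 → M
  i=34: R-G = 11 → L
  shifts repeat with period 6: WEEMLS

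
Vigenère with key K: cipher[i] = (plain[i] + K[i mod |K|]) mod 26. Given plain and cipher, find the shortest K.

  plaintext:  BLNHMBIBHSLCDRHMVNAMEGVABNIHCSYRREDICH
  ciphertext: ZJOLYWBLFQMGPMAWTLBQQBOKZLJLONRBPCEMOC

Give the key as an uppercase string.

  i= 0: Z-B = 24 → Y
  i= 1: J-L = 24 → Y
  i= 2: O-N =  1 → B
  i= 3: L-H =  4 → E
  i= 4: Y-M = 12 → M
  i= 5: W-B = 21 → V
  i= 6: B-I = 19 → T
  i= 7: L-B = 10 → K
  i= 8: F-H = 24 → Y
  i= 9: Q-S = 24 → Y
  i=10: M-L =  1 → B
  i=11: G-C =  4 → E
  i=12: P-D = 12 → M
  i=13: M-R = 21 → V
  i=14: A-H = 19 → T
  i=15: W-M = 10 → K
  i=16: T-V = 24 → Y
  i=17: L-N = 24 → Y
  i=18: B-A =  1 → B
  i=19: Q-M =  4 → E
  i=20: Q-E = 12 → M
  i=21: B-G = 21 → V
  i=22: O-V = 19 → T
  i=23: K-A = 10 → K
  i=24: Z-B = 24 → Y
  i=25: L-N = 24 → Y
  i=26: J-I =  1 → B
  i=27: L-H =  4 → E
  i=28: O-C = 12 → M
  i=29: N-S = 21 → V
  i=30: R-Y = 19 → T
  i=31: B-R = 10 → K
  i=32: P-R = 24 → Y
  i=33: C-E = 24 → Y
  i=34: E-D =  1 → B
  i=35: M-I =  4 → E
  i=36: O-C = 12 → M
  i=37: C-H = 21 → V
  shifts repeat with period 8: YYBEMVTK

YYBEMVTK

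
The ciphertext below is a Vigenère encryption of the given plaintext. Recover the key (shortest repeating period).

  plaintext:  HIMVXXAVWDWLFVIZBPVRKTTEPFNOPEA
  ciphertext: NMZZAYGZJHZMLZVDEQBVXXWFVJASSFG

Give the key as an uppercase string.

GENEDB

  i= 0: N-H =  6 → G
  i= 1: M-I =  4 → E
  i= 2: Z-M = 13 → N
  i= 3: Z-V =  4 → E
  i= 4: A-X =  3 → D
  i= 5: Y-X =  1 → B
  i= 6: G-A =  6 → G
  i= 7: Z-V =  4 → E
  i= 8: J-W = 13 → N
  i= 9: H-D =  4 → E
  i=10: Z-W =  3 → D
  i=11: M-L =  1 → B
  i=12: L-F =  6 → G
  i=13: Z-V =  4 → E
  i=14: V-I = 13 → N
  i=15: D-Z =  4 → E
  i=16: E-B =  3 → D
  i=17: Q-P =  1 → B
  i=18: B-V =  6 → G
  i=19: V-R =  4 → E
  i=20: X-K = 13 → N
  i=21: X-T =  4 → E
  i=22: W-T =  3 → D
  i=23: F-E =  1 → B
  i=24: V-P =  6 → G
  i=25: J-F =  4 → E
  i=26: A-N = 13 → N
  i=27: S-O =  4 → E
  i=28: S-P =  3 → D
  i=29: F-E =  1 → B
  i=30: G-A =  6 → G
  shifts repeat with period 6: GENEDB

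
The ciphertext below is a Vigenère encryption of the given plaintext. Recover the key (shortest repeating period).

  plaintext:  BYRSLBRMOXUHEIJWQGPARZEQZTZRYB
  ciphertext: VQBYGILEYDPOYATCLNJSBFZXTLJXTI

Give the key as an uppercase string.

USKGVH

  i= 0: V-B = 20 → U
  i= 1: Q-Y = 18 → S
  i= 2: B-R = 10 → K
  i= 3: Y-S =  6 → G
  i= 4: G-L = 21 → V
  i= 5: I-B =  7 → H
  i= 6: L-R = 20 → U
  i= 7: E-M = 18 → S
  i= 8: Y-O = 10 → K
  i= 9: D-X =  6 → G
  i=10: P-U = 21 → V
  i=11: O-H =  7 → H
  i=12: Y-E = 20 → U
  i=13: A-I = 18 → S
  i=14: T-J = 10 → K
  i=15: C-W =  6 → G
  i=16: L-Q = 21 → V
  i=17: N-G =  7 → H
  i=18: J-P = 20 → U
  i=19: S-A = 18 → S
  i=20: B-R = 10 → K
  i=21: F-Z =  6 → G
  i=22: Z-E = 21 → V
  i=23: X-Q =  7 → H
  i=24: T-Z = 20 → U
  i=25: L-T = 18 → S
  i=26: J-Z = 10 → K
  i=27: X-R =  6 → G
  i=28: T-Y = 21 → V
  i=29: I-B =  7 → H
  shifts repeat with period 6: USKGVH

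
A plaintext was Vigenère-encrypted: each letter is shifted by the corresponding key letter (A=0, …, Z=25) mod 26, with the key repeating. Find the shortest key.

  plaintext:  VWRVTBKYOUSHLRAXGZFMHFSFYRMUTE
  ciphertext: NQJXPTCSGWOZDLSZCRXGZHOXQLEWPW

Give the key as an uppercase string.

  i= 0: N-V = 18 → S
  i= 1: Q-W = 20 → U
  i= 2: J-R = 18 → S
  i= 3: X-V =  2 → C
  i= 4: P-T = 22 → W
  i= 5: T-B = 18 → S
  i= 6: C-K = 18 → S
  i= 7: S-Y = 20 → U
  i= 8: G-O = 18 → S
  i= 9: W-U =  2 → C
  i=10: O-S = 22 → W
  i=11: Z-H = 18 → S
  i=12: D-L = 18 → S
  i=13: L-R = 20 → U
  i=14: S-A = 18 → S
  i=15: Z-X =  2 → C
  i=16: C-G = 22 → W
  i=17: R-Z = 18 → S
  i=18: X-F = 18 → S
  i=19: G-M = 20 → U
  i=20: Z-H = 18 → S
  i=21: H-F =  2 → C
  i=22: O-S = 22 → W
  i=23: X-F = 18 → S
  i=24: Q-Y = 18 → S
  i=25: L-R = 20 → U
  i=26: E-M = 18 → S
  i=27: W-U =  2 → C
  i=28: P-T = 22 → W
  i=29: W-E = 18 → S
  shifts repeat with period 6: SUSCWS

SUSCWS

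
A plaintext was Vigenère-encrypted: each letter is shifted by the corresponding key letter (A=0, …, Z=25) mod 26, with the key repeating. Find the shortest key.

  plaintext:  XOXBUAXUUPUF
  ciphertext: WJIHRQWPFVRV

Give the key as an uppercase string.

ZVLGXQ

  i= 0: W-X = 25 → Z
  i= 1: J-O = 21 → V
  i= 2: I-X = 11 → L
  i= 3: H-B =  6 → G
  i= 4: R-U = 23 → X
  i= 5: Q-A = 16 → Q
  i= 6: W-X = 25 → Z
  i= 7: P-U = 21 → V
  i= 8: F-U = 11 → L
  i= 9: V-P =  6 → G
  i=10: R-U = 23 → X
  i=11: V-F = 16 → Q
  shifts repeat with period 6: ZVLGXQ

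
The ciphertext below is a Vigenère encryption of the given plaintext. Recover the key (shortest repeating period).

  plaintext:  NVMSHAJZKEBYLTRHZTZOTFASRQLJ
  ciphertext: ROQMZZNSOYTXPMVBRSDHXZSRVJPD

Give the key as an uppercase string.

ETEUSZ

  i= 0: R-N =  4 → E
  i= 1: O-V = 19 → T
  i= 2: Q-M =  4 → E
  i= 3: M-S = 20 → U
  i= 4: Z-H = 18 → S
  i= 5: Z-A = 25 → Z
  i= 6: N-J =  4 → E
  i= 7: S-Z = 19 → T
  i= 8: O-K =  4 → E
  i= 9: Y-E = 20 → U
  i=10: T-B = 18 → S
  i=11: X-Y = 25 → Z
  i=12: P-L =  4 → E
  i=13: M-T = 19 → T
  i=14: V-R =  4 → E
  i=15: B-H = 20 → U
  i=16: R-Z = 18 → S
  i=17: S-T = 25 → Z
  i=18: D-Z =  4 → E
  i=19: H-O = 19 → T
  i=20: X-T =  4 → E
  i=21: Z-F = 20 → U
  i=22: S-A = 18 → S
  i=23: R-S = 25 → Z
  i=24: V-R =  4 → E
  i=25: J-Q = 19 → T
  i=26: P-L =  4 → E
  i=27: D-J = 20 → U
  shifts repeat with period 6: ETEUSZ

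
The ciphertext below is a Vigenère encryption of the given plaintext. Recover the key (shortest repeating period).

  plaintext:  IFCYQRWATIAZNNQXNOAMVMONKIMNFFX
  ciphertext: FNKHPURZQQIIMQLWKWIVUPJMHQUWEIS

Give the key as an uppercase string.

XIIJZDVZ

  i= 0: F-I = 23 → X
  i= 1: N-F =  8 → I
  i= 2: K-C =  8 → I
  i= 3: H-Y =  9 → J
  i= 4: P-Q = 25 → Z
  i= 5: U-R =  3 → D
  i= 6: R-W = 21 → V
  i= 7: Z-A = 25 → Z
  i= 8: Q-T = 23 → X
  i= 9: Q-I =  8 → I
  i=10: I-A =  8 → I
  i=11: I-Z =  9 → J
  i=12: M-N = 25 → Z
  i=13: Q-N =  3 → D
  i=14: L-Q = 21 → V
  i=15: W-X = 25 → Z
  i=16: K-N = 23 → X
  i=17: W-O =  8 → I
  i=18: I-A =  8 → I
  i=19: V-M =  9 → J
  i=20: U-V = 25 → Z
  i=21: P-M =  3 → D
  i=22: J-O = 21 → V
  i=23: M-N = 25 → Z
  i=24: H-K = 23 → X
  i=25: Q-I =  8 → I
  i=26: U-M =  8 → I
  i=27: W-N =  9 → J
  i=28: E-F = 25 → Z
  i=29: I-F =  3 → D
  i=30: S-X = 21 → V
  shifts repeat with period 8: XIIJZDVZ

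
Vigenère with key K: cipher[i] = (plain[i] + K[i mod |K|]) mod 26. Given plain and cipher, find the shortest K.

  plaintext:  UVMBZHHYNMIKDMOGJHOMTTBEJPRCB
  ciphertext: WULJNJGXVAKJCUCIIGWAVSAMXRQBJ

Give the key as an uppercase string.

  i= 0: W-U =  2 → C
  i= 1: U-V = 25 → Z
  i= 2: L-M = 25 → Z
  i= 3: J-B =  8 → I
  i= 4: N-Z = 14 → O
  i= 5: J-H =  2 → C
  i= 6: G-H = 25 → Z
  i= 7: X-Y = 25 → Z
  i= 8: V-N =  8 → I
  i= 9: A-M = 14 → O
  i=10: K-I =  2 → C
  i=11: J-K = 25 → Z
  i=12: C-D = 25 → Z
  i=13: U-M =  8 → I
  i=14: C-O = 14 → O
  i=15: I-G =  2 → C
  i=16: I-J = 25 → Z
  i=17: G-H = 25 → Z
  i=18: W-O =  8 → I
  i=19: A-M = 14 → O
  i=20: V-T =  2 → C
  i=21: S-T = 25 → Z
  i=22: A-B = 25 → Z
  i=23: M-E =  8 → I
  i=24: X-J = 14 → O
  i=25: R-P =  2 → C
  i=26: Q-R = 25 → Z
  i=27: B-C = 25 → Z
  i=28: J-B =  8 → I
  shifts repeat with period 5: CZZIO

CZZIO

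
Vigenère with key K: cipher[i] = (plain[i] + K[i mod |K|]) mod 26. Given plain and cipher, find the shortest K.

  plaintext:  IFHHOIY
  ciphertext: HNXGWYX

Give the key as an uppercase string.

ZIQ

  i= 0: H-I = 25 → Z
  i= 1: N-F =  8 → I
  i= 2: X-H = 16 → Q
  i= 3: G-H = 25 → Z
  i= 4: W-O =  8 → I
  i= 5: Y-I = 16 → Q
  i= 6: X-Y = 25 → Z
  shifts repeat with period 3: ZIQ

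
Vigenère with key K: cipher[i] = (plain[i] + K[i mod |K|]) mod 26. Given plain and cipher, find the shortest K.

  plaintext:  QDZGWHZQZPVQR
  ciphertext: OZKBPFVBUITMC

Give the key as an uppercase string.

YWLVT

  i= 0: O-Q = 24 → Y
  i= 1: Z-D = 22 → W
  i= 2: K-Z = 11 → L
  i= 3: B-G = 21 → V
  i= 4: P-W = 19 → T
  i= 5: F-H = 24 → Y
  i= 6: V-Z = 22 → W
  i= 7: B-Q = 11 → L
  i= 8: U-Z = 21 → V
  i= 9: I-P = 19 → T
  i=10: T-V = 24 → Y
  i=11: M-Q = 22 → W
  i=12: C-R = 11 → L
  shifts repeat with period 5: YWLVT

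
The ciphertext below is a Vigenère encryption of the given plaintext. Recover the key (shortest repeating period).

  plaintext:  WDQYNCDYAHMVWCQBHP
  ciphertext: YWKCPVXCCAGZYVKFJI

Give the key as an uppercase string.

  i= 0: Y-W =  2 → C
  i= 1: W-D = 19 → T
  i= 2: K-Q = 20 → U
  i= 3: C-Y =  4 → E
  i= 4: P-N =  2 → C
  i= 5: V-C = 19 → T
  i= 6: X-D = 20 → U
  i= 7: C-Y =  4 → E
  i= 8: C-A =  2 → C
  i= 9: A-H = 19 → T
  i=10: G-M = 20 → U
  i=11: Z-V =  4 → E
  i=12: Y-W =  2 → C
  i=13: V-C = 19 → T
  i=14: K-Q = 20 → U
  i=15: F-B =  4 → E
  i=16: J-H =  2 → C
  i=17: I-P = 19 → T
  shifts repeat with period 4: CTUE

CTUE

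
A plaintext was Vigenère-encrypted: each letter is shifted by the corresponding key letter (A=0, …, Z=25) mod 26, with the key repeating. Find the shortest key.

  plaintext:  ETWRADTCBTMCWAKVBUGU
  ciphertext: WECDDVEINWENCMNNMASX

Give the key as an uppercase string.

  i= 0: W-E = 18 → S
  i= 1: E-T = 11 → L
  i= 2: C-W =  6 → G
  i= 3: D-R = 12 → M
  i= 4: D-A =  3 → D
  i= 5: V-D = 18 → S
  i= 6: E-T = 11 → L
  i= 7: I-C =  6 → G
  i= 8: N-B = 12 → M
  i= 9: W-T =  3 → D
  i=10: E-M = 18 → S
  i=11: N-C = 11 → L
  i=12: C-W =  6 → G
  i=13: M-A = 12 → M
  i=14: N-K =  3 → D
  i=15: N-V = 18 → S
  i=16: M-B = 11 → L
  i=17: A-U =  6 → G
  i=18: S-G = 12 → M
  i=19: X-U =  3 → D
  shifts repeat with period 5: SLGMD

SLGMD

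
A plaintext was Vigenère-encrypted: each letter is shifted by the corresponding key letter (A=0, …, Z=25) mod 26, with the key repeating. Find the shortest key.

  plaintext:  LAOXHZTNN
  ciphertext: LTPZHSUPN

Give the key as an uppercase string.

  i= 0: L-L =  0 → A
  i= 1: T-A = 19 → T
  i= 2: P-O =  1 → B
  i= 3: Z-X =  2 → C
  i= 4: H-H =  0 → A
  i= 5: S-Z = 19 → T
  i= 6: U-T =  1 → B
  i= 7: P-N =  2 → C
  i= 8: N-N =  0 → A
  shifts repeat with period 4: ATBC

ATBC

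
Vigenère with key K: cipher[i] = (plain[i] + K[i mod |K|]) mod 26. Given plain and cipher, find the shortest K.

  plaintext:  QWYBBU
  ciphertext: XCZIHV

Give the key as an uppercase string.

HGB

  i= 0: X-Q =  7 → H
  i= 1: C-W =  6 → G
  i= 2: Z-Y =  1 → B
  i= 3: I-B =  7 → H
  i= 4: H-B =  6 → G
  i= 5: V-U =  1 → B
  shifts repeat with period 3: HGB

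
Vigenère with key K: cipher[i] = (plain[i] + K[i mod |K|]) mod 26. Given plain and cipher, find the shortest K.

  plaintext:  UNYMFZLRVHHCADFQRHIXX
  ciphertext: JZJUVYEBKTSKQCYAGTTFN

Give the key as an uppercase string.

  i= 0: J-U = 15 → P
  i= 1: Z-N = 12 → M
  i= 2: J-Y = 11 → L
  i= 3: U-M =  8 → I
  i= 4: V-F = 16 → Q
  i= 5: Y-Z = 25 → Z
  i= 6: E-L = 19 → T
  i= 7: B-R = 10 → K
  i= 8: K-V = 15 → P
  i= 9: T-H = 12 → M
  i=10: S-H = 11 → L
  i=11: K-C =  8 → I
  i=12: Q-A = 16 → Q
  i=13: C-D = 25 → Z
  i=14: Y-F = 19 → T
  i=15: A-Q = 10 → K
  i=16: G-R = 15 → P
  i=17: T-H = 12 → M
  i=18: T-I = 11 → L
  i=19: F-X =  8 → I
  i=20: N-X = 16 → Q
  shifts repeat with period 8: PMLIQZTK

PMLIQZTK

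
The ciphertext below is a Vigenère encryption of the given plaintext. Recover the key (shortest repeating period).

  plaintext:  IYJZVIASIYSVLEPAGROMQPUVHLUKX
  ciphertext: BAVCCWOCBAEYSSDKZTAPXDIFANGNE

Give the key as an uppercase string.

TCMDHOOK

  i= 0: B-I = 19 → T
  i= 1: A-Y =  2 → C
  i= 2: V-J = 12 → M
  i= 3: C-Z =  3 → D
  i= 4: C-V =  7 → H
  i= 5: W-I = 14 → O
  i= 6: O-A = 14 → O
  i= 7: C-S = 10 → K
  i= 8: B-I = 19 → T
  i= 9: A-Y =  2 → C
  i=10: E-S = 12 → M
  i=11: Y-V =  3 → D
  i=12: S-L =  7 → H
  i=13: S-E = 14 → O
  i=14: D-P = 14 → O
  i=15: K-A = 10 → K
  i=16: Z-G = 19 → T
  i=17: T-R =  2 → C
  i=18: A-O = 12 → M
  i=19: P-M =  3 → D
  i=20: X-Q =  7 → H
  i=21: D-P = 14 → O
  i=22: I-U = 14 → O
  i=23: F-V = 10 → K
  i=24: A-H = 19 → T
  i=25: N-L =  2 → C
  i=26: G-U = 12 → M
  i=27: N-K =  3 → D
  i=28: E-X =  7 → H
  shifts repeat with period 8: TCMDHOOK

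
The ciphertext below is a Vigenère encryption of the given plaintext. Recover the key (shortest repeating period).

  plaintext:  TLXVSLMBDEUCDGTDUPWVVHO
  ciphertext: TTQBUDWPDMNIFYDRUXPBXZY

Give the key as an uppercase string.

AITGCSKO

  i= 0: T-T =  0 → A
  i= 1: T-L =  8 → I
  i= 2: Q-X = 19 → T
  i= 3: B-V =  6 → G
  i= 4: U-S =  2 → C
  i= 5: D-L = 18 → S
  i= 6: W-M = 10 → K
  i= 7: P-B = 14 → O
  i= 8: D-D =  0 → A
  i= 9: M-E =  8 → I
  i=10: N-U = 19 → T
  i=11: I-C =  6 → G
  i=12: F-D =  2 → C
  i=13: Y-G = 18 → S
  i=14: D-T = 10 → K
  i=15: R-D = 14 → O
  i=16: U-U =  0 → A
  i=17: X-P =  8 → I
  i=18: P-W = 19 → T
  i=19: B-V =  6 → G
  i=20: X-V =  2 → C
  i=21: Z-H = 18 → S
  i=22: Y-O = 10 → K
  shifts repeat with period 8: AITGCSKO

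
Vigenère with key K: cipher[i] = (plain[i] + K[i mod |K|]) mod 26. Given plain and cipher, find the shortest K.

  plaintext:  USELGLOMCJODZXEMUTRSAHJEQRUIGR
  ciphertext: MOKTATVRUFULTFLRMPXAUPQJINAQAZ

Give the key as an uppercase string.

  i= 0: M-U = 18 → S
  i= 1: O-S = 22 → W
  i= 2: K-E =  6 → G
  i= 3: T-L =  8 → I
  i= 4: A-G = 20 → U
  i= 5: T-L =  8 → I
  i= 6: V-O =  7 → H
  i= 7: R-M =  5 → F
  i= 8: U-C = 18 → S
  i= 9: F-J = 22 → W
  i=10: U-O =  6 → G
  i=11: L-D =  8 → I
  i=12: T-Z = 20 → U
  i=13: F-X =  8 → I
  i=14: L-E =  7 → H
  i=15: R-M =  5 → F
  i=16: M-U = 18 → S
  i=17: P-T = 22 → W
  i=18: X-R =  6 → G
  i=19: A-S =  8 → I
  i=20: U-A = 20 → U
  i=21: P-H =  8 → I
  i=22: Q-J =  7 → H
  i=23: J-E =  5 → F
  i=24: I-Q = 18 → S
  i=25: N-R = 22 → W
  i=26: A-U =  6 → G
  i=27: Q-I =  8 → I
  i=28: A-G = 20 → U
  i=29: Z-R =  8 → I
  shifts repeat with period 8: SWGIUIHF

SWGIUIHF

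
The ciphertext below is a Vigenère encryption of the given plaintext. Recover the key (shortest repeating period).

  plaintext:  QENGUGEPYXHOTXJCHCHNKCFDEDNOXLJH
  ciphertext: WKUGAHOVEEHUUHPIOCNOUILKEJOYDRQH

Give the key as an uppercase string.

  i= 0: W-Q =  6 → G
  i= 1: K-E =  6 → G
  i= 2: U-N =  7 → H
  i= 3: G-G =  0 → A
  i= 4: A-U =  6 → G
  i= 5: H-G =  1 → B
  i= 6: O-E = 10 → K
  i= 7: V-P =  6 → G
  i= 8: E-Y =  6 → G
  i= 9: E-X =  7 → H
  i=10: H-H =  0 → A
  i=11: U-O =  6 → G
  i=12: U-T =  1 → B
  i=13: H-X = 10 → K
  i=14: P-J =  6 → G
  i=15: I-C =  6 → G
  i=16: O-H =  7 → H
  i=17: C-C =  0 → A
  i=18: N-H =  6 → G
  i=19: O-N =  1 → B
  i=20: U-K = 10 → K
  i=21: I-C =  6 → G
  i=22: L-F =  6 → G
  i=23: K-D =  7 → H
  i=24: E-E =  0 → A
  i=25: J-D =  6 → G
  i=26: O-N =  1 → B
  i=27: Y-O = 10 → K
  i=28: D-X =  6 → G
  i=29: R-L =  6 → G
  i=30: Q-J =  7 → H
  i=31: H-H =  0 → A
  shifts repeat with period 7: GGHAGBK

GGHAGBK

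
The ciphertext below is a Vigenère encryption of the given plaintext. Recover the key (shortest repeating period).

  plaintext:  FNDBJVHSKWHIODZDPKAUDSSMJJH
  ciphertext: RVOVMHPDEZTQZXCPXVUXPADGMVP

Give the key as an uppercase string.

MILUD

  i= 0: R-F = 12 → M
  i= 1: V-N =  8 → I
  i= 2: O-D = 11 → L
  i= 3: V-B = 20 → U
  i= 4: M-J =  3 → D
  i= 5: H-V = 12 → M
  i= 6: P-H =  8 → I
  i= 7: D-S = 11 → L
  i= 8: E-K = 20 → U
  i= 9: Z-W =  3 → D
  i=10: T-H = 12 → M
  i=11: Q-I =  8 → I
  i=12: Z-O = 11 → L
  i=13: X-D = 20 → U
  i=14: C-Z =  3 → D
  i=15: P-D = 12 → M
  i=16: X-P =  8 → I
  i=17: V-K = 11 → L
  i=18: U-A = 20 → U
  i=19: X-U =  3 → D
  i=20: P-D = 12 → M
  i=21: A-S =  8 → I
  i=22: D-S = 11 → L
  i=23: G-M = 20 → U
  i=24: M-J =  3 → D
  i=25: V-J = 12 → M
  i=26: P-H =  8 → I
  shifts repeat with period 5: MILUD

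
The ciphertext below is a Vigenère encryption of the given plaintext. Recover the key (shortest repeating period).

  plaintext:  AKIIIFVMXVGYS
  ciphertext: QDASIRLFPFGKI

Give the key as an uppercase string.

  i= 0: Q-A = 16 → Q
  i= 1: D-K = 19 → T
  i= 2: A-I = 18 → S
  i= 3: S-I = 10 → K
  i= 4: I-I =  0 → A
  i= 5: R-F = 12 → M
  i= 6: L-V = 16 → Q
  i= 7: F-M = 19 → T
  i= 8: P-X = 18 → S
  i= 9: F-V = 10 → K
  i=10: G-G =  0 → A
  i=11: K-Y = 12 → M
  i=12: I-S = 16 → Q
  shifts repeat with period 6: QTSKAM

QTSKAM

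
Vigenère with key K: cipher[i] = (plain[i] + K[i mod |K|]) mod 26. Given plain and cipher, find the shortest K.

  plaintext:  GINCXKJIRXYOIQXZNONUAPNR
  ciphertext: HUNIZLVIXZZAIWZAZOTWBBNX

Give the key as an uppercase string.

BMAGC

  i= 0: H-G =  1 → B
  i= 1: U-I = 12 → M
  i= 2: N-N =  0 → A
  i= 3: I-C =  6 → G
  i= 4: Z-X =  2 → C
  i= 5: L-K =  1 → B
  i= 6: V-J = 12 → M
  i= 7: I-I =  0 → A
  i= 8: X-R =  6 → G
  i= 9: Z-X =  2 → C
  i=10: Z-Y =  1 → B
  i=11: A-O = 12 → M
  i=12: I-I =  0 → A
  i=13: W-Q =  6 → G
  i=14: Z-X =  2 → C
  i=15: A-Z =  1 → B
  i=16: Z-N = 12 → M
  i=17: O-O =  0 → A
  i=18: T-N =  6 → G
  i=19: W-U =  2 → C
  i=20: B-A =  1 → B
  i=21: B-P = 12 → M
  i=22: N-N =  0 → A
  i=23: X-R =  6 → G
  shifts repeat with period 5: BMAGC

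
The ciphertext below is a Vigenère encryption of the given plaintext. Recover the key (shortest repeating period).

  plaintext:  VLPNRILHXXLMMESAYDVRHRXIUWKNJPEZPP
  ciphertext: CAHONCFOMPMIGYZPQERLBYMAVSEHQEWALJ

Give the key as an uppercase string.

HPSBWUU

  i= 0: C-V =  7 → H
  i= 1: A-L = 15 → P
  i= 2: H-P = 18 → S
  i= 3: O-N =  1 → B
  i= 4: N-R = 22 → W
  i= 5: C-I = 20 → U
  i= 6: F-L = 20 → U
  i= 7: O-H =  7 → H
  i= 8: M-X = 15 → P
  i= 9: P-X = 18 → S
  i=10: M-L =  1 → B
  i=11: I-M = 22 → W
  i=12: G-M = 20 → U
  i=13: Y-E = 20 → U
  i=14: Z-S =  7 → H
  i=15: P-A = 15 → P
  i=16: Q-Y = 18 → S
  i=17: E-D =  1 → B
  i=18: R-V = 22 → W
  i=19: L-R = 20 → U
  i=20: B-H = 20 → U
  i=21: Y-R =  7 → H
  i=22: M-X = 15 → P
  i=23: A-I = 18 → S
  i=24: V-U =  1 → B
  i=25: S-W = 22 → W
  i=26: E-K = 20 → U
  i=27: H-N = 20 → U
  i=28: Q-J =  7 → H
  i=29: E-P = 15 → P
  i=30: W-E = 18 → S
  i=31: A-Z =  1 → B
  i=32: L-P = 22 → W
  i=33: J-P = 20 → U
  shifts repeat with period 7: HPSBWUU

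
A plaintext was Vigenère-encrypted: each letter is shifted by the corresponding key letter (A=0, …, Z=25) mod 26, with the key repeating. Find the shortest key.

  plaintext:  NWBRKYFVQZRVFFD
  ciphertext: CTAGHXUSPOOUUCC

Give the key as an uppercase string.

PXZ

  i= 0: C-N = 15 → P
  i= 1: T-W = 23 → X
  i= 2: A-B = 25 → Z
  i= 3: G-R = 15 → P
  i= 4: H-K = 23 → X
  i= 5: X-Y = 25 → Z
  i= 6: U-F = 15 → P
  i= 7: S-V = 23 → X
  i= 8: P-Q = 25 → Z
  i= 9: O-Z = 15 → P
  i=10: O-R = 23 → X
  i=11: U-V = 25 → Z
  i=12: U-F = 15 → P
  i=13: C-F = 23 → X
  i=14: C-D = 25 → Z
  shifts repeat with period 3: PXZ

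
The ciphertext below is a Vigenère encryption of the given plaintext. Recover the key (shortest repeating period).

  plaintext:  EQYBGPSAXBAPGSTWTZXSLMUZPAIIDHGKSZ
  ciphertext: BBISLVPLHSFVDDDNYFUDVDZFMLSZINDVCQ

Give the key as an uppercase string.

  i= 0: B-E = 23 → X
  i= 1: B-Q = 11 → L
  i= 2: I-Y = 10 → K
  i= 3: S-B = 17 → R
  i= 4: L-G =  5 → F
  i= 5: V-P =  6 → G
  i= 6: P-S = 23 → X
  i= 7: L-A = 11 → L
  i= 8: H-X = 10 → K
  i= 9: S-B = 17 → R
  i=10: F-A =  5 → F
  i=11: V-P =  6 → G
  i=12: D-G = 23 → X
  i=13: D-S = 11 → L
  i=14: D-T = 10 → K
  i=15: N-W = 17 → R
  i=16: Y-T =  5 → F
  i=17: F-Z =  6 → G
  i=18: U-X = 23 → X
  i=19: D-S = 11 → L
  i=20: V-L = 10 → K
  i=21: D-M = 17 → R
  i=22: Z-U =  5 → F
  i=23: F-Z =  6 → G
  i=24: M-P = 23 → X
  i=25: L-A = 11 → L
  i=26: S-I = 10 → K
  i=27: Z-I = 17 → R
  i=28: I-D =  5 → F
  i=29: N-H =  6 → G
  i=30: D-G = 23 → X
  i=31: V-K = 11 → L
  i=32: C-S = 10 → K
  i=33: Q-Z = 17 → R
  shifts repeat with period 6: XLKRFG

XLKRFG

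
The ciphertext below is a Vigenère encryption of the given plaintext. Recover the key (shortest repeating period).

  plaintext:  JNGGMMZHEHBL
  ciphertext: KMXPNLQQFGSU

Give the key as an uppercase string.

  i= 0: K-J =  1 → B
  i= 1: M-N = 25 → Z
  i= 2: X-G = 17 → R
  i= 3: P-G =  9 → J
  i= 4: N-M =  1 → B
  i= 5: L-M = 25 → Z
  i= 6: Q-Z = 17 → R
  i= 7: Q-H =  9 → J
  i= 8: F-E =  1 → B
  i= 9: G-H = 25 → Z
  i=10: S-B = 17 → R
  i=11: U-L =  9 → J
  shifts repeat with period 4: BZRJ

BZRJ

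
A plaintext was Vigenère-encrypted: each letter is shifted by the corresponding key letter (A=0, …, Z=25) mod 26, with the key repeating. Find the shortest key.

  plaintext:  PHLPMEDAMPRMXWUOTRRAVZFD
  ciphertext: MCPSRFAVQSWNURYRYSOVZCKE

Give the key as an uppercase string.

XVEDFB

  i= 0: M-P = 23 → X
  i= 1: C-H = 21 → V
  i= 2: P-L =  4 → E
  i= 3: S-P =  3 → D
  i= 4: R-M =  5 → F
  i= 5: F-E =  1 → B
  i= 6: A-D = 23 → X
  i= 7: V-A = 21 → V
  i= 8: Q-M =  4 → E
  i= 9: S-P =  3 → D
  i=10: W-R =  5 → F
  i=11: N-M =  1 → B
  i=12: U-X = 23 → X
  i=13: R-W = 21 → V
  i=14: Y-U =  4 → E
  i=15: R-O =  3 → D
  i=16: Y-T =  5 → F
  i=17: S-R =  1 → B
  i=18: O-R = 23 → X
  i=19: V-A = 21 → V
  i=20: Z-V =  4 → E
  i=21: C-Z =  3 → D
  i=22: K-F =  5 → F
  i=23: E-D =  1 → B
  shifts repeat with period 6: XVEDFB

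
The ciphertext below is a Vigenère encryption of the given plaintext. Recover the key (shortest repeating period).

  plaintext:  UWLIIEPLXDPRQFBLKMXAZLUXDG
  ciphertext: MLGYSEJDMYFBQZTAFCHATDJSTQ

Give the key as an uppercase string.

SPVQKAU

  i= 0: M-U = 18 → S
  i= 1: L-W = 15 → P
  i= 2: G-L = 21 → V
  i= 3: Y-I = 16 → Q
  i= 4: S-I = 10 → K
  i= 5: E-E =  0 → A
  i= 6: J-P = 20 → U
  i= 7: D-L = 18 → S
  i= 8: M-X = 15 → P
  i= 9: Y-D = 21 → V
  i=10: F-P = 16 → Q
  i=11: B-R = 10 → K
  i=12: Q-Q =  0 → A
  i=13: Z-F = 20 → U
  i=14: T-B = 18 → S
  i=15: A-L = 15 → P
  i=16: F-K = 21 → V
  i=17: C-M = 16 → Q
  i=18: H-X = 10 → K
  i=19: A-A =  0 → A
  i=20: T-Z = 20 → U
  i=21: D-L = 18 → S
  i=22: J-U = 15 → P
  i=23: S-X = 21 → V
  i=24: T-D = 16 → Q
  i=25: Q-G = 10 → K
  shifts repeat with period 7: SPVQKAU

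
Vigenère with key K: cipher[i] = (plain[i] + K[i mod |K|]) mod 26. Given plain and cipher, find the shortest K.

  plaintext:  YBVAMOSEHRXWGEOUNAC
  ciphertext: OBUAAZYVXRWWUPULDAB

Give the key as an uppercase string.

QAZAOLGR

  i= 0: O-Y = 16 → Q
  i= 1: B-B =  0 → A
  i= 2: U-V = 25 → Z
  i= 3: A-A =  0 → A
  i= 4: A-M = 14 → O
  i= 5: Z-O = 11 → L
  i= 6: Y-S =  6 → G
  i= 7: V-E = 17 → R
  i= 8: X-H = 16 → Q
  i= 9: R-R =  0 → A
  i=10: W-X = 25 → Z
  i=11: W-W =  0 → A
  i=12: U-G = 14 → O
  i=13: P-E = 11 → L
  i=14: U-O =  6 → G
  i=15: L-U = 17 → R
  i=16: D-N = 16 → Q
  i=17: A-A =  0 → A
  i=18: B-C = 25 → Z
  shifts repeat with period 8: QAZAOLGR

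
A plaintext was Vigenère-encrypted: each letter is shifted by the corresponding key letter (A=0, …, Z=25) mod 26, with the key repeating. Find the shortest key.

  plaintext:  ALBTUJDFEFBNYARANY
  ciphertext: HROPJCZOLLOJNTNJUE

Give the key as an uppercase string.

HGNWPTWJ

  i= 0: H-A =  7 → H
  i= 1: R-L =  6 → G
  i= 2: O-B = 13 → N
  i= 3: P-T = 22 → W
  i= 4: J-U = 15 → P
  i= 5: C-J = 19 → T
  i= 6: Z-D = 22 → W
  i= 7: O-F =  9 → J
  i= 8: L-E =  7 → H
  i= 9: L-F =  6 → G
  i=10: O-B = 13 → N
  i=11: J-N = 22 → W
  i=12: N-Y = 15 → P
  i=13: T-A = 19 → T
  i=14: N-R = 22 → W
  i=15: J-A =  9 → J
  i=16: U-N =  7 → H
  i=17: E-Y =  6 → G
  shifts repeat with period 8: HGNWPTWJ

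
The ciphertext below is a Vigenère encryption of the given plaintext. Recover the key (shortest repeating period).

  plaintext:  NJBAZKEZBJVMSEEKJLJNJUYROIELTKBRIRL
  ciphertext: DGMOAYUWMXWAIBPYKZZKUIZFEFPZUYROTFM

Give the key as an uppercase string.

  i= 0: D-N = 16 → Q
  i= 1: G-J = 23 → X
  i= 2: M-B = 11 → L
  i= 3: O-A = 14 → O
  i= 4: A-Z =  1 → B
  i= 5: Y-K = 14 → O
  i= 6: U-E = 16 → Q
  i= 7: W-Z = 23 → X
  i= 8: M-B = 11 → L
  i= 9: X-J = 14 → O
  i=10: W-V =  1 → B
  i=11: A-M = 14 → O
  i=12: I-S = 16 → Q
  i=13: B-E = 23 → X
  i=14: P-E = 11 → L
  i=15: Y-K = 14 → O
  i=16: K-J =  1 → B
  i=17: Z-L = 14 → O
  i=18: Z-J = 16 → Q
  i=19: K-N = 23 → X
  i=20: U-J = 11 → L
  i=21: I-U = 14 → O
  i=22: Z-Y =  1 → B
  i=23: F-R = 14 → O
  i=24: E-O = 16 → Q
  i=25: F-I = 23 → X
  i=26: P-E = 11 → L
  i=27: Z-L = 14 → O
  i=28: U-T =  1 → B
  i=29: Y-K = 14 → O
  i=30: R-B = 16 → Q
  i=31: O-R = 23 → X
  i=32: T-I = 11 → L
  i=33: F-R = 14 → O
  i=34: M-L =  1 → B
  shifts repeat with period 6: QXLOBO

QXLOBO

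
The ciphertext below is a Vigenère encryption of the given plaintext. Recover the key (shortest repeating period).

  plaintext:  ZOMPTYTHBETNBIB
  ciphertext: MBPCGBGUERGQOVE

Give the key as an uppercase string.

  i= 0: M-Z = 13 → N
  i= 1: B-O = 13 → N
  i= 2: P-M =  3 → D
  i= 3: C-P = 13 → N
  i= 4: G-T = 13 → N
  i= 5: B-Y =  3 → D
  i= 6: G-T = 13 → N
  i= 7: U-H = 13 → N
  i= 8: E-B =  3 → D
  i= 9: R-E = 13 → N
  i=10: G-T = 13 → N
  i=11: Q-N =  3 → D
  i=12: O-B = 13 → N
  i=13: V-I = 13 → N
  i=14: E-B =  3 → D
  shifts repeat with period 3: NND

NND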